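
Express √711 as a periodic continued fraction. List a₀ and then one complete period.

a₀ = ⌊√711⌋ = 26.
With m₀=0, d₀=1 and mₖ₊₁ = dₖaₖ − mₖ, dₖ₊₁ = (n − mₖ₊₁²)/dₖ, aₖ₊₁ = ⌊(a₀+mₖ₊₁)/dₖ₊₁⌋:
  k=1: m=26, d=35, a=1
  k=2: m=9, d=18, a=1
  k=3: m=9, d=35, a=1
  k=4: m=26, d=1, a=52
d=1 and a=2a₀=52 at k=4, so the next step gives (m, d) = (26, 35) again — its k=1 value — and the period has length 4.

[26; 1, 1, 1, 52]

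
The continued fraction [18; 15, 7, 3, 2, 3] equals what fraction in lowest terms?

47857/2649

Using pₖ = aₖpₖ₋₁ + pₖ₋₂ and qₖ = aₖqₖ₋₁ + qₖ₋₂:
  k=0: a=18, p=18, q=1
  k=1: a=15, p=271, q=15
  k=2: a=7, p=1915, q=106
  k=3: a=3, p=6016, q=333
  k=4: a=2, p=13947, q=772
  k=5: a=3, p=47857, q=2649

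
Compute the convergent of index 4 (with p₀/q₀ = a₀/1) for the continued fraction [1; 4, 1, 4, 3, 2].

Using pₖ = aₖpₖ₋₁ + pₖ₋₂, qₖ = aₖqₖ₋₁ + qₖ₋₂ (with p₋₁=1, p₋₂=0, q₋₁=0, q₋₂=1):
  k=0: a=1, p=1, q=1
  k=1: a=4, p=5, q=4
  k=2: a=1, p=6, q=5
  k=3: a=4, p=29, q=24
  k=4: a=3, p=93, q=77

93/77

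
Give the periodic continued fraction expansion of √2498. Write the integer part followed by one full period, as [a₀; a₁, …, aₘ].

[49; 1, 48, 1, 98]

a₀ = ⌊√2498⌋ = 49.
With m₀=0, d₀=1 and mₖ₊₁ = dₖaₖ − mₖ, dₖ₊₁ = (n − mₖ₊₁²)/dₖ, aₖ₊₁ = ⌊(a₀+mₖ₊₁)/dₖ₊₁⌋:
  k=1: m=49, d=97, a=1
  k=2: m=48, d=2, a=48
  k=3: m=48, d=97, a=1
  k=4: m=49, d=1, a=98
d=1 and a=2a₀=98 at k=4, so the next step gives (m, d) = (49, 97) again — its k=1 value — and the period has length 4.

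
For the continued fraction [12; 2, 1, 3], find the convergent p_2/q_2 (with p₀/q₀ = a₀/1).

Using pₖ = aₖpₖ₋₁ + pₖ₋₂, qₖ = aₖqₖ₋₁ + qₖ₋₂ (with p₋₁=1, p₋₂=0, q₋₁=0, q₋₂=1):
  k=0: a=12, p=12, q=1
  k=1: a=2, p=25, q=2
  k=2: a=1, p=37, q=3

37/3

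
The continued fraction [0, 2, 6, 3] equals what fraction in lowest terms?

19/41

Fold from the inside: start with 3/1.
  6 + 1/3 = 19/3
  2 + 3/19 = 41/19
  0 + 19/41 = 19/41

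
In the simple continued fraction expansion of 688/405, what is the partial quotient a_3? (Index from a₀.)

688 = 1·405 + 283   →  a_0 = 1
405 = 1·283 + 122   →  a_1 = 1
283 = 2·122 + 39   →  a_2 = 2
122 = 3·39 + 5   →  a_3 = 3

3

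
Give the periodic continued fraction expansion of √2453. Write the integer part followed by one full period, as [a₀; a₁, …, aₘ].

[49; 1, 1, 8, 1, 1, 98]

a₀ = ⌊√2453⌋ = 49.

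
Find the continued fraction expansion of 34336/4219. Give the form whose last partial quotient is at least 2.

34336 = 8·4219 + 584
4219 = 7·584 + 131
584 = 4·131 + 60
131 = 2·60 + 11
60 = 5·11 + 5
11 = 2·5 + 1
5 = 5·1 + 0  (stop)
So 34336/4219 = [8; 7, 4, 2, 5, 2, 5].

[8; 7, 4, 2, 5, 2, 5]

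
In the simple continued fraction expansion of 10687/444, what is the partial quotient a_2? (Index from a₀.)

3

10687 = 24·444 + 31   →  a_0 = 24
444 = 14·31 + 10   →  a_1 = 14
31 = 3·10 + 1   →  a_2 = 3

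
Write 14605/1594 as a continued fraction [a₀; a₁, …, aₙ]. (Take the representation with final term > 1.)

[9; 6, 6, 2, 9, 2]

14605 = 9×1594 + 259
1594 = 6×259 + 40
259 = 6×40 + 19
40 = 2×19 + 2
19 = 9×2 + 1
2 = 2×1 + 0  (stop)
So 14605/1594 = [9; 6, 6, 2, 9, 2].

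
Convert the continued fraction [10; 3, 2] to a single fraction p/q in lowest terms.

72/7

Using pₖ = aₖpₖ₋₁ + pₖ₋₂ and qₖ = aₖqₖ₋₁ + qₖ₋₂:
  k=0: a=10, p=10, q=1
  k=1: a=3, p=31, q=3
  k=2: a=2, p=72, q=7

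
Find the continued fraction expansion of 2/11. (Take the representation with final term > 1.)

2 = 0*11 + 2
11 = 5*2 + 1
2 = 2*1 + 0  (stop)
So 2/11 = [0; 5, 2].

[0; 5, 2]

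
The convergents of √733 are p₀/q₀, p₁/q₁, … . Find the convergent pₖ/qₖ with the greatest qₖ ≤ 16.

√733 = [27; 13, 1, 1, 13, 54, …] (period length 5).
Convergents:
  p_0/q_0 = 27/1
  p_1/q_1 = 352/13
  p_2/q_2 = 379/14
  p_3/q_3 = 731/27
q_2 = 14 ≤ 16 < 27 = q_3, so the answer is 379/14.

379/14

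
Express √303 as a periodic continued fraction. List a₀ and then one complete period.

[17; 2, 2, 5, 2, 2, 34]

a₀ = ⌊√303⌋ = 17.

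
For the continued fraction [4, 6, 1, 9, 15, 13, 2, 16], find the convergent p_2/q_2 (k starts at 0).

29/7

Using pₖ = aₖpₖ₋₁ + pₖ₋₂, qₖ = aₖqₖ₋₁ + qₖ₋₂ (with p₋₁=1, p₋₂=0, q₋₁=0, q₋₂=1):
  k=0: a=4, p=4, q=1
  k=1: a=6, p=25, q=6
  k=2: a=1, p=29, q=7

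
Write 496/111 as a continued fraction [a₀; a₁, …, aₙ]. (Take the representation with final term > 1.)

496 = 4*111 + 52
111 = 2*52 + 7
52 = 7*7 + 3
7 = 2*3 + 1
3 = 3*1 + 0  (stop)
So 496/111 = [4; 2, 7, 2, 3].

[4; 2, 7, 2, 3]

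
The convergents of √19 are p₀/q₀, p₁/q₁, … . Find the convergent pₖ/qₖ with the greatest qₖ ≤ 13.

√19 = [4; 2, 1, 3, 1, 2, 8, …] (period length 6).
Convergents:
  p_0/q_0 = 4/1
  p_1/q_1 = 9/2
  p_2/q_2 = 13/3
  p_3/q_3 = 48/11
  p_4/q_4 = 61/14
q_3 = 11 ≤ 13 < 14 = q_4, so the answer is 48/11.

48/11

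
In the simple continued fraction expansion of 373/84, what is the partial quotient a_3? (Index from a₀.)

373 = 4·84 + 37   →  a_0 = 4
84 = 2·37 + 10   →  a_1 = 2
37 = 3·10 + 7   →  a_2 = 3
10 = 1·7 + 3   →  a_3 = 1

1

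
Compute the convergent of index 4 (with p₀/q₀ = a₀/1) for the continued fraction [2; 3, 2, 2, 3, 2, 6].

Using pₖ = aₖpₖ₋₁ + pₖ₋₂, qₖ = aₖqₖ₋₁ + qₖ₋₂ (with p₋₁=1, p₋₂=0, q₋₁=0, q₋₂=1):
  k=0: a=2, p=2, q=1
  k=1: a=3, p=7, q=3
  k=2: a=2, p=16, q=7
  k=3: a=2, p=39, q=17
  k=4: a=3, p=133, q=58

133/58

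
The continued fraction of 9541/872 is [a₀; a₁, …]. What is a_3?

10

9541 = 10·872 + 821   →  a_0 = 10
872 = 1·821 + 51   →  a_1 = 1
821 = 16·51 + 5   →  a_2 = 16
51 = 10·5 + 1   →  a_3 = 10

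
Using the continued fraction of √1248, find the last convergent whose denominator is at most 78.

1837/52

√1248 = [35; 3, 17, 3, 70, …] (period length 4).
Convergents:
  p_0/q_0 = 35/1
  p_1/q_1 = 106/3
  p_2/q_2 = 1837/52
  p_3/q_3 = 5617/159
q_2 = 52 ≤ 78 < 159 = q_3, so the answer is 1837/52.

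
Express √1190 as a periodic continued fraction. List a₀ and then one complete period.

a₀ = ⌊√1190⌋ = 34.
With m₀=0, d₀=1 and mₖ₊₁ = dₖaₖ − mₖ, dₖ₊₁ = (n − mₖ₊₁²)/dₖ, aₖ₊₁ = ⌊(a₀+mₖ₊₁)/dₖ₊₁⌋:
  k=1: m=34, d=34, a=2
  k=2: m=34, d=1, a=68
d=1 and a=2a₀=68 at k=2, so the next step gives (m, d) = (34, 34) again — its k=1 value — and the period has length 2.

[34; 2, 68]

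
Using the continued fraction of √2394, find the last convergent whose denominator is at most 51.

√2394 = [48; 1, 12, 1, 96, …] (period length 4).
Convergents:
  p_0/q_0 = 48/1
  p_1/q_1 = 49/1
  p_2/q_2 = 636/13
  p_3/q_3 = 685/14
  p_4/q_4 = 66396/1357
q_3 = 14 ≤ 51 < 1357 = q_4, so the answer is 685/14.

685/14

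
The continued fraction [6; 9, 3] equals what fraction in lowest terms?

171/28

Fold from the inside: start with 3/1.
  9 + 1/3 = 28/3
  6 + 3/28 = 171/28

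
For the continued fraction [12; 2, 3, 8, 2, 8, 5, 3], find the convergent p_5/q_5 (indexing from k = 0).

12953/1042

Using pₖ = aₖpₖ₋₁ + pₖ₋₂, qₖ = aₖqₖ₋₁ + qₖ₋₂ (with p₋₁=1, p₋₂=0, q₋₁=0, q₋₂=1):
  k=0: a=12, p=12, q=1
  k=1: a=2, p=25, q=2
  k=2: a=3, p=87, q=7
  k=3: a=8, p=721, q=58
  k=4: a=2, p=1529, q=123
  k=5: a=8, p=12953, q=1042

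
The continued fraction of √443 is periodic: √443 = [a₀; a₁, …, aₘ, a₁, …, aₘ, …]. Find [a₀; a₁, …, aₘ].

a₀ = ⌊√443⌋ = 21.
With m₀=0, d₀=1 and mₖ₊₁ = dₖaₖ − mₖ, dₖ₊₁ = (n − mₖ₊₁²)/dₖ, aₖ₊₁ = ⌊(a₀+mₖ₊₁)/dₖ₊₁⌋:
  k=1: m=21, d=2, a=21
  k=2: m=21, d=1, a=42
d=1 and a=2a₀=42 at k=2, so the next step gives (m, d) = (21, 2) again — its k=1 value — and the period has length 2.

[21; 21, 42]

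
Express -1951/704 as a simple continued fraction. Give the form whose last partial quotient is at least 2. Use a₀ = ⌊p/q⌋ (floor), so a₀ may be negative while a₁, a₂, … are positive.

[-3; 4, 2, 1, 2, 6, 3]

-1951 = -3×704 + 161
704 = 4×161 + 60
161 = 2×60 + 41
60 = 1×41 + 19
41 = 2×19 + 3
19 = 6×3 + 1
3 = 3×1 + 0  (stop)
So -1951/704 = [-3; 4, 2, 1, 2, 6, 3].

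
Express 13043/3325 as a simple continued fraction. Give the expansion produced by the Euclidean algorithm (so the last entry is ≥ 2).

[3; 1, 11, 1, 15, 16]

13043 = 3×3325 + 3068
3325 = 1×3068 + 257
3068 = 11×257 + 241
257 = 1×241 + 16
241 = 15×16 + 1
16 = 16×1 + 0  (stop)
So 13043/3325 = [3; 1, 11, 1, 15, 16].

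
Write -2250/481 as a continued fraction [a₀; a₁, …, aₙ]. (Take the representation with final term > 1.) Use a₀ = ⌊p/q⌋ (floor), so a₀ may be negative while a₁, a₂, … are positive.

-2250 = -5×481 + 155
481 = 3×155 + 16
155 = 9×16 + 11
16 = 1×11 + 5
11 = 2×5 + 1
5 = 5×1 + 0  (stop)
So -2250/481 = [-5; 3, 9, 1, 2, 5].

[-5; 3, 9, 1, 2, 5]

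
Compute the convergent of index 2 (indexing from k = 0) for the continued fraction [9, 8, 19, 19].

1396/153

Using pₖ = aₖpₖ₋₁ + pₖ₋₂, qₖ = aₖqₖ₋₁ + qₖ₋₂ (with p₋₁=1, p₋₂=0, q₋₁=0, q₋₂=1):
  k=0: a=9, p=9, q=1
  k=1: a=8, p=73, q=8
  k=2: a=19, p=1396, q=153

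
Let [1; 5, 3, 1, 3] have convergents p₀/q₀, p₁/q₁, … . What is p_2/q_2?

Using pₖ = aₖpₖ₋₁ + pₖ₋₂, qₖ = aₖqₖ₋₁ + qₖ₋₂ (with p₋₁=1, p₋₂=0, q₋₁=0, q₋₂=1):
  k=0: a=1, p=1, q=1
  k=1: a=5, p=6, q=5
  k=2: a=3, p=19, q=16

19/16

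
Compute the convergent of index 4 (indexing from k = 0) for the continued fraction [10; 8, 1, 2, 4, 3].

Using pₖ = aₖpₖ₋₁ + pₖ₋₂, qₖ = aₖqₖ₋₁ + qₖ₋₂ (with p₋₁=1, p₋₂=0, q₋₁=0, q₋₂=1):
  k=0: a=10, p=10, q=1
  k=1: a=8, p=81, q=8
  k=2: a=1, p=91, q=9
  k=3: a=2, p=263, q=26
  k=4: a=4, p=1143, q=113

1143/113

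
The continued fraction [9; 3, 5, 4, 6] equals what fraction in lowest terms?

3893/418

Fold from the inside: start with 6/1.
  4 + 1/6 = 25/6
  5 + 6/25 = 131/25
  3 + 25/131 = 418/131
  9 + 131/418 = 3893/418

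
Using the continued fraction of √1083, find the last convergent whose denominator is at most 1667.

√1083 = [32; 1, 9, 1, 64, …] (period length 4).
Convergents:
  p_0/q_0 = 32/1
  p_1/q_1 = 33/1
  p_2/q_2 = 329/10
  p_3/q_3 = 362/11
  p_4/q_4 = 23497/714
  p_5/q_5 = 23859/725
  p_6/q_6 = 238228/7239
q_5 = 725 ≤ 1667 < 7239 = q_6, so the answer is 23859/725.

23859/725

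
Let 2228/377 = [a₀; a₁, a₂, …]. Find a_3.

2228 = 5·377 + 343   →  a_0 = 5
377 = 1·343 + 34   →  a_1 = 1
343 = 10·34 + 3   →  a_2 = 10
34 = 11·3 + 1   →  a_3 = 11

11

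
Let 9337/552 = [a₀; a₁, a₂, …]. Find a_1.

9337 = 16·552 + 505   →  a_0 = 16
552 = 1·505 + 47   →  a_1 = 1

1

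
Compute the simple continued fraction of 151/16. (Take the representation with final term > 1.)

[9; 2, 3, 2]

151 = 9·16 + 7
16 = 2·7 + 2
7 = 3·2 + 1
2 = 2·1 + 0  (stop)
So 151/16 = [9; 2, 3, 2].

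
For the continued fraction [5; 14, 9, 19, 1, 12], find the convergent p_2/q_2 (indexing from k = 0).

Using pₖ = aₖpₖ₋₁ + pₖ₋₂, qₖ = aₖqₖ₋₁ + qₖ₋₂ (with p₋₁=1, p₋₂=0, q₋₁=0, q₋₂=1):
  k=0: a=5, p=5, q=1
  k=1: a=14, p=71, q=14
  k=2: a=9, p=644, q=127

644/127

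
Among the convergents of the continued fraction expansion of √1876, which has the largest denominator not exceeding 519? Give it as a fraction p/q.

8446/195

√1876 = [43; 3, 5, 12, 5, 3, 86, …] (period length 6).
Convergents:
  p_0/q_0 = 43/1
  p_1/q_1 = 130/3
  p_2/q_2 = 693/16
  p_3/q_3 = 8446/195
  p_4/q_4 = 42923/991
q_3 = 195 ≤ 519 < 991 = q_4, so the answer is 8446/195.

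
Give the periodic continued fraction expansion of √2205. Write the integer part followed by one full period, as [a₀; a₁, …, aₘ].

[46; 1, 22, 2, 22, 1, 92]

a₀ = ⌊√2205⌋ = 46.
With m₀=0, d₀=1 and mₖ₊₁ = dₖaₖ − mₖ, dₖ₊₁ = (n − mₖ₊₁²)/dₖ, aₖ₊₁ = ⌊(a₀+mₖ₊₁)/dₖ₊₁⌋:
  k=1: m=46, d=89, a=1
  k=2: m=43, d=4, a=22
  k=3: m=45, d=45, a=2
  k=4: m=45, d=4, a=22
  k=5: m=43, d=89, a=1
  k=6: m=46, d=1, a=92
d=1 and a=2a₀=92 at k=6, so the next step gives (m, d) = (46, 89) again — its k=1 value — and the period has length 6.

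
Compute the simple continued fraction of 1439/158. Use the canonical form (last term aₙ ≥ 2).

1439 = 9·158 + 17
158 = 9·17 + 5
17 = 3·5 + 2
5 = 2·2 + 1
2 = 2·1 + 0  (stop)
So 1439/158 = [9; 9, 3, 2, 2].

[9; 9, 3, 2, 2]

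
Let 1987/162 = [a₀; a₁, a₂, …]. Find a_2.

1

1987 = 12·162 + 43   →  a_0 = 12
162 = 3·43 + 33   →  a_1 = 3
43 = 1·33 + 10   →  a_2 = 1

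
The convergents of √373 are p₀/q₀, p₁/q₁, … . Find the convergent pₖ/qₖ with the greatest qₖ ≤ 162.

1603/83

√373 = [19; 3, 5, 5, 3, 38, …] (period length 5).
Convergents:
  p_0/q_0 = 19/1
  p_1/q_1 = 58/3
  p_2/q_2 = 309/16
  p_3/q_3 = 1603/83
  p_4/q_4 = 5118/265
q_3 = 83 ≤ 162 < 265 = q_4, so the answer is 1603/83.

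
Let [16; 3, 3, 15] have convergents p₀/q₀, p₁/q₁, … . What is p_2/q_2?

Using pₖ = aₖpₖ₋₁ + pₖ₋₂, qₖ = aₖqₖ₋₁ + qₖ₋₂ (with p₋₁=1, p₋₂=0, q₋₁=0, q₋₂=1):
  k=0: a=16, p=16, q=1
  k=1: a=3, p=49, q=3
  k=2: a=3, p=163, q=10

163/10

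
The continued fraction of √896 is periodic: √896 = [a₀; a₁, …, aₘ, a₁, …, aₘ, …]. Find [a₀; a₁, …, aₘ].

[29; 1, 13, 1, 58]

a₀ = ⌊√896⌋ = 29.
With m₀=0, d₀=1 and mₖ₊₁ = dₖaₖ − mₖ, dₖ₊₁ = (n − mₖ₊₁²)/dₖ, aₖ₊₁ = ⌊(a₀+mₖ₊₁)/dₖ₊₁⌋:
  k=1: m=29, d=55, a=1
  k=2: m=26, d=4, a=13
  k=3: m=26, d=55, a=1
  k=4: m=29, d=1, a=58
d=1 and a=2a₀=58 at k=4, so the next step gives (m, d) = (29, 55) again — its k=1 value — and the period has length 4.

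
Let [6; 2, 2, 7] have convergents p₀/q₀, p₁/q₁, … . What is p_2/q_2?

32/5

Using pₖ = aₖpₖ₋₁ + pₖ₋₂, qₖ = aₖqₖ₋₁ + qₖ₋₂ (with p₋₁=1, p₋₂=0, q₋₁=0, q₋₂=1):
  k=0: a=6, p=6, q=1
  k=1: a=2, p=13, q=2
  k=2: a=2, p=32, q=5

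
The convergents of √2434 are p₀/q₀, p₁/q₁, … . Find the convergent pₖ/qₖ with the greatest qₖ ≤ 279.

7351/149

√2434 = [49; 2, 1, 48, 1, 2, 98, …] (period length 6).
Convergents:
  p_0/q_0 = 49/1
  p_1/q_1 = 99/2
  p_2/q_2 = 148/3
  p_3/q_3 = 7203/146
  p_4/q_4 = 7351/149
  p_5/q_5 = 21905/444
q_4 = 149 ≤ 279 < 444 = q_5, so the answer is 7351/149.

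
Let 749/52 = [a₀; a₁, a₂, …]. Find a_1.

2

749 = 14·52 + 21   →  a_0 = 14
52 = 2·21 + 10   →  a_1 = 2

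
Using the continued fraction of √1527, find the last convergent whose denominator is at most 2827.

39663/1015

√1527 = [39; 13, 78, …] (period length 2).
Convergents:
  p_0/q_0 = 39/1
  p_1/q_1 = 508/13
  p_2/q_2 = 39663/1015
  p_3/q_3 = 516127/13208
q_2 = 1015 ≤ 2827 < 13208 = q_3, so the answer is 39663/1015.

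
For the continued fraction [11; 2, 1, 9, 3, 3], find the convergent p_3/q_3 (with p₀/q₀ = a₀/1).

329/29

Using pₖ = aₖpₖ₋₁ + pₖ₋₂, qₖ = aₖqₖ₋₁ + qₖ₋₂ (with p₋₁=1, p₋₂=0, q₋₁=0, q₋₂=1):
  k=0: a=11, p=11, q=1
  k=1: a=2, p=23, q=2
  k=2: a=1, p=34, q=3
  k=3: a=9, p=329, q=29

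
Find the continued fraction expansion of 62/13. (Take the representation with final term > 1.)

62 = 4·13 + 10
13 = 1·10 + 3
10 = 3·3 + 1
3 = 3·1 + 0  (stop)
So 62/13 = [4; 1, 3, 3].

[4; 1, 3, 3]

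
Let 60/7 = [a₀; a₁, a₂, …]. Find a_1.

1

60 = 8·7 + 4   →  a_0 = 8
7 = 1·4 + 3   →  a_1 = 1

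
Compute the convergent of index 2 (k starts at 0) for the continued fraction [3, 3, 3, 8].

Using pₖ = aₖpₖ₋₁ + pₖ₋₂, qₖ = aₖqₖ₋₁ + qₖ₋₂ (with p₋₁=1, p₋₂=0, q₋₁=0, q₋₂=1):
  k=0: a=3, p=3, q=1
  k=1: a=3, p=10, q=3
  k=2: a=3, p=33, q=10

33/10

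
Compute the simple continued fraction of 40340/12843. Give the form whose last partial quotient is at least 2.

[3; 7, 10, 1, 10, 15]

40340 = 3×12843 + 1811
12843 = 7×1811 + 166
1811 = 10×166 + 151
166 = 1×151 + 15
151 = 10×15 + 1
15 = 15×1 + 0  (stop)
So 40340/12843 = [3; 7, 10, 1, 10, 15].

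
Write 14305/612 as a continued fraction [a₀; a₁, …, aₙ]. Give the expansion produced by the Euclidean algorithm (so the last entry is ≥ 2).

[23; 2, 1, 2, 18, 1, 3]

14305 = 23·612 + 229
612 = 2·229 + 154
229 = 1·154 + 75
154 = 2·75 + 4
75 = 18·4 + 3
4 = 1·3 + 1
3 = 3·1 + 0  (stop)
So 14305/612 = [23; 2, 1, 2, 18, 1, 3].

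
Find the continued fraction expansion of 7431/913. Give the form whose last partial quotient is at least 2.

7431 = 8×913 + 127
913 = 7×127 + 24
127 = 5×24 + 7
24 = 3×7 + 3
7 = 2×3 + 1
3 = 3×1 + 0  (stop)
So 7431/913 = [8; 7, 5, 3, 2, 3].

[8; 7, 5, 3, 2, 3]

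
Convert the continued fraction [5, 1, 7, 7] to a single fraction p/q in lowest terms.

Using pₖ = aₖpₖ₋₁ + pₖ₋₂ and qₖ = aₖqₖ₋₁ + qₖ₋₂:
  k=0: a=5, p=5, q=1
  k=1: a=1, p=6, q=1
  k=2: a=7, p=47, q=8
  k=3: a=7, p=335, q=57

335/57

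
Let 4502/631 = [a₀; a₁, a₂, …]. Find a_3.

2

4502 = 7·631 + 85   →  a_0 = 7
631 = 7·85 + 36   →  a_1 = 7
85 = 2·36 + 13   →  a_2 = 2
36 = 2·13 + 10   →  a_3 = 2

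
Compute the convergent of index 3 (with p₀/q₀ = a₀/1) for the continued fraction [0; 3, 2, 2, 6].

Using pₖ = aₖpₖ₋₁ + pₖ₋₂, qₖ = aₖqₖ₋₁ + qₖ₋₂ (with p₋₁=1, p₋₂=0, q₋₁=0, q₋₂=1):
  k=0: a=0, p=0, q=1
  k=1: a=3, p=1, q=3
  k=2: a=2, p=2, q=7
  k=3: a=2, p=5, q=17

5/17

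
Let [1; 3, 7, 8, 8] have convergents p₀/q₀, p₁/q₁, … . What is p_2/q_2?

Using pₖ = aₖpₖ₋₁ + pₖ₋₂, qₖ = aₖqₖ₋₁ + qₖ₋₂ (with p₋₁=1, p₋₂=0, q₋₁=0, q₋₂=1):
  k=0: a=1, p=1, q=1
  k=1: a=3, p=4, q=3
  k=2: a=7, p=29, q=22

29/22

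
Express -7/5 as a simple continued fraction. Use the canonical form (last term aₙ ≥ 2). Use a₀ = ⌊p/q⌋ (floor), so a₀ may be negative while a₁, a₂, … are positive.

-7 = -2·5 + 3
5 = 1·3 + 2
3 = 1·2 + 1
2 = 2·1 + 0  (stop)
So -7/5 = [-2; 1, 1, 2].

[-2; 1, 1, 2]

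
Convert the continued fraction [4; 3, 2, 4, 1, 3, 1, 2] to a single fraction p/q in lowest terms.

2192/511

Using pₖ = aₖpₖ₋₁ + pₖ₋₂ and qₖ = aₖqₖ₋₁ + qₖ₋₂:
  k=0: a=4, p=4, q=1
  k=1: a=3, p=13, q=3
  k=2: a=2, p=30, q=7
  k=3: a=4, p=133, q=31
  k=4: a=1, p=163, q=38
  k=5: a=3, p=622, q=145
  k=6: a=1, p=785, q=183
  k=7: a=2, p=2192, q=511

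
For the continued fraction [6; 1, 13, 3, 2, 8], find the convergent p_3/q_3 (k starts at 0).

298/43

Using pₖ = aₖpₖ₋₁ + pₖ₋₂, qₖ = aₖqₖ₋₁ + qₖ₋₂ (with p₋₁=1, p₋₂=0, q₋₁=0, q₋₂=1):
  k=0: a=6, p=6, q=1
  k=1: a=1, p=7, q=1
  k=2: a=13, p=97, q=14
  k=3: a=3, p=298, q=43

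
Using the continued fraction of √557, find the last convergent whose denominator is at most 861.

16733/709

√557 = [23; 1, 1, 1, 1, 46, …] (period length 5).
Convergents:
  p_0/q_0 = 23/1
  p_1/q_1 = 24/1
  p_2/q_2 = 47/2
  p_3/q_3 = 71/3
  p_4/q_4 = 118/5
  p_5/q_5 = 5499/233
  p_6/q_6 = 5617/238
  p_7/q_7 = 11116/471
  p_8/q_8 = 16733/709
  p_9/q_9 = 27849/1180
q_8 = 709 ≤ 861 < 1180 = q_9, so the answer is 16733/709.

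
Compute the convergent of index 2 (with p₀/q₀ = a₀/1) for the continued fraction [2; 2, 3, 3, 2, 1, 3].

Using pₖ = aₖpₖ₋₁ + pₖ₋₂, qₖ = aₖqₖ₋₁ + qₖ₋₂ (with p₋₁=1, p₋₂=0, q₋₁=0, q₋₂=1):
  k=0: a=2, p=2, q=1
  k=1: a=2, p=5, q=2
  k=2: a=3, p=17, q=7

17/7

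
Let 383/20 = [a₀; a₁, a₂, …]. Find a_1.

383 = 19·20 + 3   →  a_0 = 19
20 = 6·3 + 2   →  a_1 = 6

6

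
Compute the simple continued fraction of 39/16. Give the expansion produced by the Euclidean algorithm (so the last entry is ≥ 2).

39 = 2·16 + 7
16 = 2·7 + 2
7 = 3·2 + 1
2 = 2·1 + 0  (stop)
So 39/16 = [2; 2, 3, 2].

[2; 2, 3, 2]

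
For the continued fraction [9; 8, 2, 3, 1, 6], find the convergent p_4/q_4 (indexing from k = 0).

Using pₖ = aₖpₖ₋₁ + pₖ₋₂, qₖ = aₖqₖ₋₁ + qₖ₋₂ (with p₋₁=1, p₋₂=0, q₋₁=0, q₋₂=1):
  k=0: a=9, p=9, q=1
  k=1: a=8, p=73, q=8
  k=2: a=2, p=155, q=17
  k=3: a=3, p=538, q=59
  k=4: a=1, p=693, q=76

693/76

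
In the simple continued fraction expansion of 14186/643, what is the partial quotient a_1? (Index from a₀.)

14186 = 22·643 + 40   →  a_0 = 22
643 = 16·40 + 3   →  a_1 = 16

16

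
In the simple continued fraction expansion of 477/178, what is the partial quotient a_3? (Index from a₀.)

8

477 = 2·178 + 121   →  a_0 = 2
178 = 1·121 + 57   →  a_1 = 1
121 = 2·57 + 7   →  a_2 = 2
57 = 8·7 + 1   →  a_3 = 8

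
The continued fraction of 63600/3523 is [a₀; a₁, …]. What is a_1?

18

63600 = 18·3523 + 186   →  a_0 = 18
3523 = 18·186 + 175   →  a_1 = 18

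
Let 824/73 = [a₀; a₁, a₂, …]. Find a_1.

3

824 = 11·73 + 21   →  a_0 = 11
73 = 3·21 + 10   →  a_1 = 3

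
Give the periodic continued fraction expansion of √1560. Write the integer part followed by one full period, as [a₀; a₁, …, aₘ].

a₀ = ⌊√1560⌋ = 39.

[39; 2, 78]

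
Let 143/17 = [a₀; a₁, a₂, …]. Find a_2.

2

143 = 8·17 + 7   →  a_0 = 8
17 = 2·7 + 3   →  a_1 = 2
7 = 2·3 + 1   →  a_2 = 2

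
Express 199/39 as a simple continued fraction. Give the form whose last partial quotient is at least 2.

199 = 5*39 + 4
39 = 9*4 + 3
4 = 1*3 + 1
3 = 3*1 + 0  (stop)
So 199/39 = [5; 9, 1, 3].

[5; 9, 1, 3]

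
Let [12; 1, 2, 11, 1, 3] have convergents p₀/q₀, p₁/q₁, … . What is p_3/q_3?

Using pₖ = aₖpₖ₋₁ + pₖ₋₂, qₖ = aₖqₖ₋₁ + qₖ₋₂ (with p₋₁=1, p₋₂=0, q₋₁=0, q₋₂=1):
  k=0: a=12, p=12, q=1
  k=1: a=1, p=13, q=1
  k=2: a=2, p=38, q=3
  k=3: a=11, p=431, q=34

431/34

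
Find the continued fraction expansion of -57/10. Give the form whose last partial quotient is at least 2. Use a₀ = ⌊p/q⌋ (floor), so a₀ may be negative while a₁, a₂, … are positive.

-57 = -6*10 + 3
10 = 3*3 + 1
3 = 3*1 + 0  (stop)
So -57/10 = [-6; 3, 3].

[-6; 3, 3]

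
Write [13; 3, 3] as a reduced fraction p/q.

133/10

Using pₖ = aₖpₖ₋₁ + pₖ₋₂ and qₖ = aₖqₖ₋₁ + qₖ₋₂:
  k=0: a=13, p=13, q=1
  k=1: a=3, p=40, q=3
  k=2: a=3, p=133, q=10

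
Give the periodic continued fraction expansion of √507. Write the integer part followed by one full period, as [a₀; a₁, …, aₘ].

a₀ = ⌊√507⌋ = 22.
With m₀=0, d₀=1 and mₖ₊₁ = dₖaₖ − mₖ, dₖ₊₁ = (n − mₖ₊₁²)/dₖ, aₖ₊₁ = ⌊(a₀+mₖ₊₁)/dₖ₊₁⌋:
  k=1: m=22, d=23, a=1
  k=2: m=1, d=22, a=1
  k=3: m=21, d=3, a=14
  k=4: m=21, d=22, a=1
  k=5: m=1, d=23, a=1
  k=6: m=22, d=1, a=44
d=1 and a=2a₀=44 at k=6, so the next step gives (m, d) = (22, 23) again — its k=1 value — and the period has length 6.

[22; 1, 1, 14, 1, 1, 44]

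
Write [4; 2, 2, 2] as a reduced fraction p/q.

Fold from the inside: start with 2/1.
  2 + 1/2 = 5/2
  2 + 2/5 = 12/5
  4 + 5/12 = 53/12

53/12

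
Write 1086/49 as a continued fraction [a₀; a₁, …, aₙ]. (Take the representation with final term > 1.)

1086 = 22*49 + 8
49 = 6*8 + 1
8 = 8*1 + 0  (stop)
So 1086/49 = [22; 6, 8].

[22; 6, 8]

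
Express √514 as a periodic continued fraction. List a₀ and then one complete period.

a₀ = ⌊√514⌋ = 22.
With m₀=0, d₀=1 and mₖ₊₁ = dₖaₖ − mₖ, dₖ₊₁ = (n − mₖ₊₁²)/dₖ, aₖ₊₁ = ⌊(a₀+mₖ₊₁)/dₖ₊₁⌋:
  k=1: m=22, d=30, a=1
  k=2: m=8, d=15, a=2
  k=3: m=22, d=2, a=22
  k=4: m=22, d=15, a=2
  k=5: m=8, d=30, a=1
  k=6: m=22, d=1, a=44
d=1 and a=2a₀=44 at k=6, so the next step gives (m, d) = (22, 30) again — its k=1 value — and the period has length 6.

[22; 1, 2, 22, 2, 1, 44]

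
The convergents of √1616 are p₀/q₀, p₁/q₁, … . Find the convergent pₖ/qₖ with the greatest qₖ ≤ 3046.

√1616 = [40; 5, 80, …] (period length 2).
Convergents:
  p_0/q_0 = 40/1
  p_1/q_1 = 201/5
  p_2/q_2 = 16120/401
  p_3/q_3 = 80801/2010
  p_4/q_4 = 6480200/161201
q_3 = 2010 ≤ 3046 < 161201 = q_4, so the answer is 80801/2010.

80801/2010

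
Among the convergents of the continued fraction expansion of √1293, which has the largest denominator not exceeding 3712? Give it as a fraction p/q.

√1293 = [35; 1, 22, 1, 70, …] (period length 4).
Convergents:
  p_0/q_0 = 35/1
  p_1/q_1 = 36/1
  p_2/q_2 = 827/23
  p_3/q_3 = 863/24
  p_4/q_4 = 61237/1703
  p_5/q_5 = 62100/1727
  p_6/q_6 = 1427437/39697
q_5 = 1727 ≤ 3712 < 39697 = q_6, so the answer is 62100/1727.

62100/1727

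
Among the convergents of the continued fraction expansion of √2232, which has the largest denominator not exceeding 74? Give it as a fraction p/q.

1937/41

√2232 = [47; 4, 10, 4, 94, …] (period length 4).
Convergents:
  p_0/q_0 = 47/1
  p_1/q_1 = 189/4
  p_2/q_2 = 1937/41
  p_3/q_3 = 7937/168
q_2 = 41 ≤ 74 < 168 = q_3, so the answer is 1937/41.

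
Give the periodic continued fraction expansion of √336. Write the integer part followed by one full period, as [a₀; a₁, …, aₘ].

a₀ = ⌊√336⌋ = 18.
With m₀=0, d₀=1 and mₖ₊₁ = dₖaₖ − mₖ, dₖ₊₁ = (n − mₖ₊₁²)/dₖ, aₖ₊₁ = ⌊(a₀+mₖ₊₁)/dₖ₊₁⌋:
  k=1: m=18, d=12, a=3
  k=2: m=18, d=1, a=36
d=1 and a=2a₀=36 at k=2, so the next step gives (m, d) = (18, 12) again — its k=1 value — and the period has length 2.

[18; 3, 36]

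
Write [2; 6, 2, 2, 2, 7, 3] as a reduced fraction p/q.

Using pₖ = aₖpₖ₋₁ + pₖ₋₂ and qₖ = aₖqₖ₋₁ + qₖ₋₂:
  k=0: a=2, p=2, q=1
  k=1: a=6, p=13, q=6
  k=2: a=2, p=28, q=13
  k=3: a=2, p=69, q=32
  k=4: a=2, p=166, q=77
  k=5: a=7, p=1231, q=571
  k=6: a=3, p=3859, q=1790

3859/1790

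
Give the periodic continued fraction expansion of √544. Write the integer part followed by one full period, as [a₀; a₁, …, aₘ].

[23; 3, 11, 3, 46]

a₀ = ⌊√544⌋ = 23.
With m₀=0, d₀=1 and mₖ₊₁ = dₖaₖ − mₖ, dₖ₊₁ = (n − mₖ₊₁²)/dₖ, aₖ₊₁ = ⌊(a₀+mₖ₊₁)/dₖ₊₁⌋:
  k=1: m=23, d=15, a=3
  k=2: m=22, d=4, a=11
  k=3: m=22, d=15, a=3
  k=4: m=23, d=1, a=46
d=1 and a=2a₀=46 at k=4, so the next step gives (m, d) = (23, 15) again — its k=1 value — and the period has length 4.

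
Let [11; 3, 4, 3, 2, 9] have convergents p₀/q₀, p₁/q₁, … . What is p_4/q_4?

Using pₖ = aₖpₖ₋₁ + pₖ₋₂, qₖ = aₖqₖ₋₁ + qₖ₋₂ (with p₋₁=1, p₋₂=0, q₋₁=0, q₋₂=1):
  k=0: a=11, p=11, q=1
  k=1: a=3, p=34, q=3
  k=2: a=4, p=147, q=13
  k=3: a=3, p=475, q=42
  k=4: a=2, p=1097, q=97

1097/97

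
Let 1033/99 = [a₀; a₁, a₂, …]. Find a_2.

3

1033 = 10·99 + 43   →  a_0 = 10
99 = 2·43 + 13   →  a_1 = 2
43 = 3·13 + 4   →  a_2 = 3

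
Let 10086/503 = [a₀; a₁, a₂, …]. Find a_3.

10086 = 20·503 + 26   →  a_0 = 20
503 = 19·26 + 9   →  a_1 = 19
26 = 2·9 + 8   →  a_2 = 2
9 = 1·8 + 1   →  a_3 = 1

1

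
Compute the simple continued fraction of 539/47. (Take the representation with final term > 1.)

[11; 2, 7, 3]

539 = 11·47 + 22
47 = 2·22 + 3
22 = 7·3 + 1
3 = 3·1 + 0  (stop)
So 539/47 = [11; 2, 7, 3].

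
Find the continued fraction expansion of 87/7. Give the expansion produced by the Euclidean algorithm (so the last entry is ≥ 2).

87 = 12·7 + 3
7 = 2·3 + 1
3 = 3·1 + 0  (stop)
So 87/7 = [12; 2, 3].

[12; 2, 3]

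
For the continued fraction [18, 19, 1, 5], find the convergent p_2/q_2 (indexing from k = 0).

361/20

Using pₖ = aₖpₖ₋₁ + pₖ₋₂, qₖ = aₖqₖ₋₁ + qₖ₋₂ (with p₋₁=1, p₋₂=0, q₋₁=0, q₋₂=1):
  k=0: a=18, p=18, q=1
  k=1: a=19, p=343, q=19
  k=2: a=1, p=361, q=20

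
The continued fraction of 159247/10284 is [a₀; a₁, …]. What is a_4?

159247 = 15·10284 + 4987   →  a_0 = 15
10284 = 2·4987 + 310   →  a_1 = 2
4987 = 16·310 + 27   →  a_2 = 16
310 = 11·27 + 13   →  a_3 = 11
27 = 2·13 + 1   →  a_4 = 2

2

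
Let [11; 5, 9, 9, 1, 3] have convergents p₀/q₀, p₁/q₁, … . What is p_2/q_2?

515/46

Using pₖ = aₖpₖ₋₁ + pₖ₋₂, qₖ = aₖqₖ₋₁ + qₖ₋₂ (with p₋₁=1, p₋₂=0, q₋₁=0, q₋₂=1):
  k=0: a=11, p=11, q=1
  k=1: a=5, p=56, q=5
  k=2: a=9, p=515, q=46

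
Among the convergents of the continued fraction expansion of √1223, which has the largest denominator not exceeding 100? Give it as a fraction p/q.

√1223 = [34; 1, 33, 1, 68, …] (period length 4).
Convergents:
  p_0/q_0 = 34/1
  p_1/q_1 = 35/1
  p_2/q_2 = 1189/34
  p_3/q_3 = 1224/35
  p_4/q_4 = 84421/2414
q_3 = 35 ≤ 100 < 2414 = q_4, so the answer is 1224/35.

1224/35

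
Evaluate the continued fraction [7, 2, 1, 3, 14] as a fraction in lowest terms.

1156/157

Fold from the inside: start with 14/1.
  3 + 1/14 = 43/14
  1 + 14/43 = 57/43
  2 + 43/57 = 157/57
  7 + 57/157 = 1156/157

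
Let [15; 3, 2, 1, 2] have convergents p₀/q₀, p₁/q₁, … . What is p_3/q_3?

Using pₖ = aₖpₖ₋₁ + pₖ₋₂, qₖ = aₖqₖ₋₁ + qₖ₋₂ (with p₋₁=1, p₋₂=0, q₋₁=0, q₋₂=1):
  k=0: a=15, p=15, q=1
  k=1: a=3, p=46, q=3
  k=2: a=2, p=107, q=7
  k=3: a=1, p=153, q=10

153/10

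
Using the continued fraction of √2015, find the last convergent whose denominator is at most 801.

√2015 = [44; 1, 7, 1, 88, …] (period length 4).
Convergents:
  p_0/q_0 = 44/1
  p_1/q_1 = 45/1
  p_2/q_2 = 359/8
  p_3/q_3 = 404/9
  p_4/q_4 = 35911/800
  p_5/q_5 = 36315/809
q_4 = 800 ≤ 801 < 809 = q_5, so the answer is 35911/800.

35911/800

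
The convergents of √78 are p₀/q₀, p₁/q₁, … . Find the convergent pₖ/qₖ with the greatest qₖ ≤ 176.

√78 = [8; 1, 4, 1, 16, …] (period length 4).
Convergents:
  p_0/q_0 = 8/1
  p_1/q_1 = 9/1
  p_2/q_2 = 44/5
  p_3/q_3 = 53/6
  p_4/q_4 = 892/101
  p_5/q_5 = 945/107
  p_6/q_6 = 4672/529
q_5 = 107 ≤ 176 < 529 = q_6, so the answer is 945/107.

945/107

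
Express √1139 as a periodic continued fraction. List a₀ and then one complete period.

[33; 1, 2, 1, 66]

a₀ = ⌊√1139⌋ = 33.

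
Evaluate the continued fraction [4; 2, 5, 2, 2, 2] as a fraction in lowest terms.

633/142

Fold from the inside: start with 2/1.
  2 + 1/2 = 5/2
  2 + 2/5 = 12/5
  5 + 5/12 = 65/12
  2 + 12/65 = 142/65
  4 + 65/142 = 633/142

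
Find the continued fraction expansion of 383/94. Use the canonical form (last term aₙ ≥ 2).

[4; 13, 2, 3]

383 = 4*94 + 7
94 = 13*7 + 3
7 = 2*3 + 1
3 = 3*1 + 0  (stop)
So 383/94 = [4; 13, 2, 3].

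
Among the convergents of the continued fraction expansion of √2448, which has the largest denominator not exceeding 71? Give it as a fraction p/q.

√2448 = [49; 2, 10, 2, 98, …] (period length 4).
Convergents:
  p_0/q_0 = 49/1
  p_1/q_1 = 99/2
  p_2/q_2 = 1039/21
  p_3/q_3 = 2177/44
  p_4/q_4 = 214385/4333
q_3 = 44 ≤ 71 < 4333 = q_4, so the answer is 2177/44.

2177/44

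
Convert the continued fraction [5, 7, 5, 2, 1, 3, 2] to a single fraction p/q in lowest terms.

Using pₖ = aₖpₖ₋₁ + pₖ₋₂ and qₖ = aₖqₖ₋₁ + qₖ₋₂:
  k=0: a=5, p=5, q=1
  k=1: a=7, p=36, q=7
  k=2: a=5, p=185, q=36
  k=3: a=2, p=406, q=79
  k=4: a=1, p=591, q=115
  k=5: a=3, p=2179, q=424
  k=6: a=2, p=4949, q=963

4949/963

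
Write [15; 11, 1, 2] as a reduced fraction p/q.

528/35

Fold from the inside: start with 2/1.
  1 + 1/2 = 3/2
  11 + 2/3 = 35/3
  15 + 3/35 = 528/35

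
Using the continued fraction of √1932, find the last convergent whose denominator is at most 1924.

√1932 = [43; 1, 20, 1, 86, …] (period length 4).
Convergents:
  p_0/q_0 = 43/1
  p_1/q_1 = 44/1
  p_2/q_2 = 923/21
  p_3/q_3 = 967/22
  p_4/q_4 = 84085/1913
  p_5/q_5 = 85052/1935
q_4 = 1913 ≤ 1924 < 1935 = q_5, so the answer is 84085/1913.

84085/1913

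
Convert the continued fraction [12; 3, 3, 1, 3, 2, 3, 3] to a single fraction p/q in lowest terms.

15469/1257

Using pₖ = aₖpₖ₋₁ + pₖ₋₂ and qₖ = aₖqₖ₋₁ + qₖ₋₂:
  k=0: a=12, p=12, q=1
  k=1: a=3, p=37, q=3
  k=2: a=3, p=123, q=10
  k=3: a=1, p=160, q=13
  k=4: a=3, p=603, q=49
  k=5: a=2, p=1366, q=111
  k=6: a=3, p=4701, q=382
  k=7: a=3, p=15469, q=1257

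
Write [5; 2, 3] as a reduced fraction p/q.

Fold from the inside: start with 3/1.
  2 + 1/3 = 7/3
  5 + 3/7 = 38/7

38/7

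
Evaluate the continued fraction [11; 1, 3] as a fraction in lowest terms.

47/4

Fold from the inside: start with 3/1.
  1 + 1/3 = 4/3
  11 + 3/4 = 47/4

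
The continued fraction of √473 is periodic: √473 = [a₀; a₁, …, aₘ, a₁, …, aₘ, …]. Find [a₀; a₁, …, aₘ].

a₀ = ⌊√473⌋ = 21.
With m₀=0, d₀=1 and mₖ₊₁ = dₖaₖ − mₖ, dₖ₊₁ = (n − mₖ₊₁²)/dₖ, aₖ₊₁ = ⌊(a₀+mₖ₊₁)/dₖ₊₁⌋:
  k=1: m=21, d=32, a=1
  k=2: m=11, d=11, a=2
  k=3: m=11, d=32, a=1
  k=4: m=21, d=1, a=42
d=1 and a=2a₀=42 at k=4, so the next step gives (m, d) = (21, 32) again — its k=1 value — and the period has length 4.

[21; 1, 2, 1, 42]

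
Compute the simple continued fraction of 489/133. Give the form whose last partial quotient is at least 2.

[3; 1, 2, 10, 1, 3]

489 = 3·133 + 90
133 = 1·90 + 43
90 = 2·43 + 4
43 = 10·4 + 3
4 = 1·3 + 1
3 = 3·1 + 0  (stop)
So 489/133 = [3; 1, 2, 10, 1, 3].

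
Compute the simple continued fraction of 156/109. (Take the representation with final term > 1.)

[1; 2, 3, 7, 2]

156 = 1·109 + 47
109 = 2·47 + 15
47 = 3·15 + 2
15 = 7·2 + 1
2 = 2·1 + 0  (stop)
So 156/109 = [1; 2, 3, 7, 2].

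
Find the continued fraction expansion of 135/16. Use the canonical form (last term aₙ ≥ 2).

[8; 2, 3, 2]

135 = 8×16 + 7
16 = 2×7 + 2
7 = 3×2 + 1
2 = 2×1 + 0  (stop)
So 135/16 = [8; 2, 3, 2].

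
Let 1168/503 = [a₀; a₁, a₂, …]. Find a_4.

1

1168 = 2·503 + 162   →  a_0 = 2
503 = 3·162 + 17   →  a_1 = 3
162 = 9·17 + 9   →  a_2 = 9
17 = 1·9 + 8   →  a_3 = 1
9 = 1·8 + 1   →  a_4 = 1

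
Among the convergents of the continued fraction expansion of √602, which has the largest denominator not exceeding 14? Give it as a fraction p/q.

√602 = [24; 1, 1, 6, 1, 1, 48, …] (period length 6).
Convergents:
  p_0/q_0 = 24/1
  p_1/q_1 = 25/1
  p_2/q_2 = 49/2
  p_3/q_3 = 319/13
  p_4/q_4 = 368/15
q_3 = 13 ≤ 14 < 15 = q_4, so the answer is 319/13.

319/13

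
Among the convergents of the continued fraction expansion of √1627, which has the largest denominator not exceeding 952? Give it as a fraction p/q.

14642/363

√1627 = [40; 2, 1, 39, 1, 2, 80, …] (period length 6).
Convergents:
  p_0/q_0 = 40/1
  p_1/q_1 = 81/2
  p_2/q_2 = 121/3
  p_3/q_3 = 4800/119
  p_4/q_4 = 4921/122
  p_5/q_5 = 14642/363
  p_6/q_6 = 1176281/29162
q_5 = 363 ≤ 952 < 29162 = q_6, so the answer is 14642/363.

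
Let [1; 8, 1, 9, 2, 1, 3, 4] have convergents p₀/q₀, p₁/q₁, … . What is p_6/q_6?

1129/1015

Using pₖ = aₖpₖ₋₁ + pₖ₋₂, qₖ = aₖqₖ₋₁ + qₖ₋₂ (with p₋₁=1, p₋₂=0, q₋₁=0, q₋₂=1):
  k=0: a=1, p=1, q=1
  k=1: a=8, p=9, q=8
  k=2: a=1, p=10, q=9
  k=3: a=9, p=99, q=89
  k=4: a=2, p=208, q=187
  k=5: a=1, p=307, q=276
  k=6: a=3, p=1129, q=1015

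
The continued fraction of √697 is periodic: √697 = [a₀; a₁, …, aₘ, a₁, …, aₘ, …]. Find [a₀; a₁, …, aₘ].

a₀ = ⌊√697⌋ = 26.

[26; 2, 2, 52]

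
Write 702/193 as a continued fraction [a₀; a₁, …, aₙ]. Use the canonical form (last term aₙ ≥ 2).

[3; 1, 1, 1, 3, 8, 2]

702 = 3·193 + 123
193 = 1·123 + 70
123 = 1·70 + 53
70 = 1·53 + 17
53 = 3·17 + 2
17 = 8·2 + 1
2 = 2·1 + 0  (stop)
So 702/193 = [3; 1, 1, 1, 3, 8, 2].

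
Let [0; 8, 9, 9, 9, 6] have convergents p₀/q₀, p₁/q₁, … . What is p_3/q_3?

82/665

Using pₖ = aₖpₖ₋₁ + pₖ₋₂, qₖ = aₖqₖ₋₁ + qₖ₋₂ (with p₋₁=1, p₋₂=0, q₋₁=0, q₋₂=1):
  k=0: a=0, p=0, q=1
  k=1: a=8, p=1, q=8
  k=2: a=9, p=9, q=73
  k=3: a=9, p=82, q=665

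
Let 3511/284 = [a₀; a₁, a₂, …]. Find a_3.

3

3511 = 12·284 + 103   →  a_0 = 12
284 = 2·103 + 78   →  a_1 = 2
103 = 1·78 + 25   →  a_2 = 1
78 = 3·25 + 3   →  a_3 = 3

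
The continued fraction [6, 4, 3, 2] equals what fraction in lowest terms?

187/30

Using pₖ = aₖpₖ₋₁ + pₖ₋₂ and qₖ = aₖqₖ₋₁ + qₖ₋₂:
  k=0: a=6, p=6, q=1
  k=1: a=4, p=25, q=4
  k=2: a=3, p=81, q=13
  k=3: a=2, p=187, q=30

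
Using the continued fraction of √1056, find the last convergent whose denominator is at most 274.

√1056 = [32; 2, 64, …] (period length 2).
Convergents:
  p_0/q_0 = 32/1
  p_1/q_1 = 65/2
  p_2/q_2 = 4192/129
  p_3/q_3 = 8449/260
  p_4/q_4 = 544928/16769
q_3 = 260 ≤ 274 < 16769 = q_4, so the answer is 8449/260.

8449/260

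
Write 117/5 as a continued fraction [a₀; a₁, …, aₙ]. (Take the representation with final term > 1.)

[23; 2, 2]

117 = 23×5 + 2
5 = 2×2 + 1
2 = 2×1 + 0  (stop)
So 117/5 = [23; 2, 2].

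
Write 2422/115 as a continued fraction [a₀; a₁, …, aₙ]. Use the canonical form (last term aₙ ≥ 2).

2422 = 21·115 + 7
115 = 16·7 + 3
7 = 2·3 + 1
3 = 3·1 + 0  (stop)
So 2422/115 = [21; 16, 2, 3].

[21; 16, 2, 3]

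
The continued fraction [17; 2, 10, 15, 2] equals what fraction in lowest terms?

11447/655

Fold from the inside: start with 2/1.
  15 + 1/2 = 31/2
  10 + 2/31 = 312/31
  2 + 31/312 = 655/312
  17 + 312/655 = 11447/655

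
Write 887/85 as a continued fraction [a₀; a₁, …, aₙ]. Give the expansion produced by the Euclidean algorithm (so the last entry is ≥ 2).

[10; 2, 3, 2, 1, 3]

887 = 10×85 + 37
85 = 2×37 + 11
37 = 3×11 + 4
11 = 2×4 + 3
4 = 1×3 + 1
3 = 3×1 + 0  (stop)
So 887/85 = [10; 2, 3, 2, 1, 3].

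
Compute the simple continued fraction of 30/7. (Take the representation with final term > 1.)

[4; 3, 2]

30 = 4*7 + 2
7 = 3*2 + 1
2 = 2*1 + 0  (stop)
So 30/7 = [4; 3, 2].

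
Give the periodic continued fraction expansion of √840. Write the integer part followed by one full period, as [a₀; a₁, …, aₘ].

a₀ = ⌊√840⌋ = 28.
With m₀=0, d₀=1 and mₖ₊₁ = dₖaₖ − mₖ, dₖ₊₁ = (n − mₖ₊₁²)/dₖ, aₖ₊₁ = ⌊(a₀+mₖ₊₁)/dₖ₊₁⌋:
  k=1: m=28, d=56, a=1
  k=2: m=28, d=1, a=56
d=1 and a=2a₀=56 at k=2, so the next step gives (m, d) = (28, 56) again — its k=1 value — and the period has length 2.

[28; 1, 56]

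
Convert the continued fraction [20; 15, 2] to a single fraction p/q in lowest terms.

622/31

Using pₖ = aₖpₖ₋₁ + pₖ₋₂ and qₖ = aₖqₖ₋₁ + qₖ₋₂:
  k=0: a=20, p=20, q=1
  k=1: a=15, p=301, q=15
  k=2: a=2, p=622, q=31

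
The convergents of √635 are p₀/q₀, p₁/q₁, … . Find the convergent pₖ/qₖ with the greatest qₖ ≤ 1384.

√635 = [25; 5, 50, …] (period length 2).
Convergents:
  p_0/q_0 = 25/1
  p_1/q_1 = 126/5
  p_2/q_2 = 6325/251
  p_3/q_3 = 31751/1260
  p_4/q_4 = 1593875/63251
q_3 = 1260 ≤ 1384 < 63251 = q_4, so the answer is 31751/1260.

31751/1260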